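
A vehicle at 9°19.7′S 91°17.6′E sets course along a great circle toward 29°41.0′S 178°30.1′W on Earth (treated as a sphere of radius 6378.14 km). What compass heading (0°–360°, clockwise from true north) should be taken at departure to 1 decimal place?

119.4°

With φ₁ = -0.1628, φ₂ = -0.5181, Δλ = 1.5744 rad, the forward-azimuth formula gives
θ = atan2( sin Δλ cos φ₂ , cos φ₁ sin φ₂ − sin φ₁ cos φ₂ cos Δλ ) = atan2(0.8688, -0.4892) = 119.38°.
So the initial bearing is 119.4°.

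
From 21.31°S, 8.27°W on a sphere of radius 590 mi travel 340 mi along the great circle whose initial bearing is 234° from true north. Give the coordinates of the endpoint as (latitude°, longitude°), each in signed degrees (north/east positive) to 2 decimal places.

-37.09°, -41.82°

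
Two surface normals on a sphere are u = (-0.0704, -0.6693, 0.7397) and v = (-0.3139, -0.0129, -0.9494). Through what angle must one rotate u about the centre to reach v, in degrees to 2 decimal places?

u·v = -0.6715; |u| = 1.0000, |v| = 1.0000.
cos θ = (u·v)/(|u||v|) = -0.6715, so θ = 132.18°.

132.18°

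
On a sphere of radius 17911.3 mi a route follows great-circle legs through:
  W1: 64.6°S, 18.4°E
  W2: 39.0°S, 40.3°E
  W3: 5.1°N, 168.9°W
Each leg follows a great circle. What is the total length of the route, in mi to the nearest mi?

51784 mi

Leg W1→W2: central angle 0.4996 rad, distance 8948.4 mi.
Leg W2→W3: central angle 2.3915 rad, distance 42835.4 mi.
Total: 8948.4 + 42835.4 ≈ 51784 mi.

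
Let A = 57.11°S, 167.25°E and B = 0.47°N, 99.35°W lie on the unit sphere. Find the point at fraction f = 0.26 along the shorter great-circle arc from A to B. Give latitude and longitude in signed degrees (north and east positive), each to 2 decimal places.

Central angle δ = 1.6099 rad. Interpolating on the sphere with fraction f = 0.26:
P = [sin((1−f)δ)·A + sin(fδ)·B] / sin δ = 0.9296·A + 0.4068·B in Cartesian coordinates,
giving P = (-0.5584, -0.2899, -0.7772), i.e. latitude -51.01°, longitude -152.56°.

-51.01°, -152.56°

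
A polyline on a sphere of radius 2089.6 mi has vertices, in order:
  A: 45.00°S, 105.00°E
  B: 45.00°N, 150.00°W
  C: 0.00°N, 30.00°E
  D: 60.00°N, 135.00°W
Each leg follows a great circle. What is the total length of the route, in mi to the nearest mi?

Leg A→B: central angle 2.2516 rad, distance 4704.9 mi.
Leg B→C: central angle 2.3562 rad, distance 4923.5 mi.
Leg C→D: central angle 2.0748 rad, distance 4335.6 mi.
Total: 4704.9 + 4923.5 + 4335.6 ≈ 13964 mi.

13964 mi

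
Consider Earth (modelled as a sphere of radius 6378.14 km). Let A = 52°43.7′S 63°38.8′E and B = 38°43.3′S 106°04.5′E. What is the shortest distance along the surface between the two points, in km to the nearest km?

3580 km

With latitudes φ₁ = -52.728°, φ₂ = -38.722° and longitude difference Δλ = 42.428°:
Haversine: a = sin²(Δφ/2) + cos φ₁ cos φ₂ sin²(Δλ/2) = 0.0149 + (0.6056)(0.7802)(0.1309) = 0.07673.
Central angle c = 2·arcsin(√a) = 0.56135 rad.
Distance = R·c = 6378.14 × 0.5614 ≈ 3580 km.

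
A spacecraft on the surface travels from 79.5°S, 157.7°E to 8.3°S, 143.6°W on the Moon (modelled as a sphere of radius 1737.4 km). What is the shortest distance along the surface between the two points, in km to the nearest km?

In radians: φ₁ = -1.3875, φ₂ = -0.1449, Δλ = 58.700° = 1.0245 rad.
Haversine: a = sin²(Δφ/2) + cos φ₁ cos φ₂ sin²(Δλ/2) = 0.3389 + (0.1822)(0.9895)(0.2402) = 0.38219.
Central angle c = 2·arcsin(√a) = 1.33294 rad.
Distance = R·c = 1737.4 × 1.3329 ≈ 2316 km.

2316 km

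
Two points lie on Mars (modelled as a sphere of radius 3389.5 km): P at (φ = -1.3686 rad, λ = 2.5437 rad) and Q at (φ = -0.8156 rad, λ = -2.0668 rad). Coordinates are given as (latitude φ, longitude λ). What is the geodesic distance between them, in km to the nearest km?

With latitudes φ₁ = -78.415°, φ₂ = -46.730° and longitude difference Δλ = 95.838°:
cos c = sin φ₁ sin φ₂ + cos φ₁ cos φ₂ cos Δλ = (-0.9796)(-0.7281) + (0.2008)(0.6854)(-0.1017) = 0.69930,
so c = arccos(0.69930) = 0.79637 rad.
Distance = R·c = 3389.5 × 0.7964 ≈ 2699 km.

2699 km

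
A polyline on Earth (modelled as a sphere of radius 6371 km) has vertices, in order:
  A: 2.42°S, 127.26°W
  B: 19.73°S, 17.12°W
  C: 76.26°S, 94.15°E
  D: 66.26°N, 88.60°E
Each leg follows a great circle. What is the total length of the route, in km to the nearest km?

Leg A→B: central angle 1.8855 rad, distance 12012.7 km.
Leg B→C: central angle 1.3214 rad, distance 8418.6 km.
Leg C→D: central angle 2.4882 rad, distance 15852.2 km.
Total: 12012.7 + 8418.6 + 15852.2 ≈ 36283 km.

36283 km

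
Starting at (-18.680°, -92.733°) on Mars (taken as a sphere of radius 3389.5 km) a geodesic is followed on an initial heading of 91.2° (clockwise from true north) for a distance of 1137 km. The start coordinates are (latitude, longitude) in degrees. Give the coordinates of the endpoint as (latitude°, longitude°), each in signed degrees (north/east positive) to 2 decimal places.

-18.00°, -72.49°

Angular distance δ = d/R = 1137/3389.5 = 0.33545 rad; initial bearing θ = 1.5917 rad.
sin φ₂ = sin φ₁ cos δ + cos φ₁ sin δ cos θ = (-0.3203)(0.9443) + (0.9473)(0.3292)(-0.0209) = -0.3090, so φ₂ = -18.00°.
Δλ = atan2(sin θ sin δ cos φ₁, cos δ − sin φ₁ sin φ₂) = atan2(0.3118, 0.8453) = 20.246°.
λ₂ = -92.733° + 20.246° = -72.49°.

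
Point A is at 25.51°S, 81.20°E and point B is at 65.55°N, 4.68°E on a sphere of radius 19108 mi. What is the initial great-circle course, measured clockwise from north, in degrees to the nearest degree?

335°

With φ₁ = -0.4452, φ₂ = 1.1441, Δλ = -1.3355 rad, the forward-azimuth formula gives
θ = atan2( sin Δλ cos φ₂ , cos φ₁ sin φ₂ − sin φ₁ cos φ₂ cos Δλ ) = atan2(-0.4025, 0.8631) = -25.00°.
Adding 360° brings this into [0°, 360°): 335°.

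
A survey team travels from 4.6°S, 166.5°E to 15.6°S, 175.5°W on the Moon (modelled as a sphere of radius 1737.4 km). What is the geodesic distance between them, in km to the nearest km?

632 km

Let φ₁ = -0.0803 rad, φ₂ = -0.2723 rad, and Δλ = 0.3142 rad.
cos c = sin φ₁ sin φ₂ + cos φ₁ cos φ₂ cos Δλ = (-0.0802)(-0.2689) + (0.9968)(0.9632)(0.9511) = 0.93464,
so c = arccos(0.93464) = 0.36356 rad.
Distance = R·c = 1737.4 × 0.3636 ≈ 632 km.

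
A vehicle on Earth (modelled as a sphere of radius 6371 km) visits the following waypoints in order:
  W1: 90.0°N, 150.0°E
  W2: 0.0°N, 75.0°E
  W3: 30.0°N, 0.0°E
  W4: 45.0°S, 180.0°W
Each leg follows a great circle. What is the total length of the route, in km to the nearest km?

36922 km

Leg W1→W2: central angle 1.5708 rad, distance 10007.5 km.
Leg W2→W3: central angle 1.3447 rad, distance 8567.3 km.
Leg W3→W4: central angle 2.8798 rad, distance 18347.2 km.
Total: 10007.5 + 8567.3 + 18347.2 ≈ 36922 km.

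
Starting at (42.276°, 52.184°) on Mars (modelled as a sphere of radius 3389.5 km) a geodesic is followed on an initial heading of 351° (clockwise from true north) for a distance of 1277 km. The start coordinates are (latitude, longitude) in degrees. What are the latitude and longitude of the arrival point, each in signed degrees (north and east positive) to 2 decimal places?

Angular distance δ = d/R = 1277/3389.5 = 0.37675 rad; initial bearing θ = 6.1261 rad.
sin φ₂ = sin φ₁ cos δ + cos φ₁ sin δ cos θ = (0.6727)(0.9299) + (0.7399)(0.3679)(0.9877) = 0.8944, so φ₂ = 63.43°.
Δλ = atan2(sin θ sin δ cos φ₁, cos δ − sin φ₁ sin φ₂) = atan2(-0.0426, 0.3282) = -7.393°.
λ₂ = 52.184° − 7.393° = 44.79°.

63.43°, 44.79°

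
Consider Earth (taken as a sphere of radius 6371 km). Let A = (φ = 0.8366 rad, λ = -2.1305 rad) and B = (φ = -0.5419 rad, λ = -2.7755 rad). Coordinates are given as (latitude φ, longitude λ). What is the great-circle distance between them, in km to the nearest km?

9524 km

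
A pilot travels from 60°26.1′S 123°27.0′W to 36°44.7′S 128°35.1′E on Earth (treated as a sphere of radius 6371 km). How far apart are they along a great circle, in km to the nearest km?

7397 km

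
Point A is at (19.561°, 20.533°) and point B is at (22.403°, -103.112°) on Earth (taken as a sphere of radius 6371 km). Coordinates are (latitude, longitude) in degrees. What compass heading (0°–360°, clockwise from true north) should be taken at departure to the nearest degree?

With φ₁ = 0.3414, φ₂ = 0.3910, Δλ = -2.1580 rad, the forward-azimuth formula gives
θ = atan2( sin Δλ cos φ₂ , cos φ₁ sin φ₂ − sin φ₁ cos φ₂ cos Δλ ) = atan2(-0.7697, 0.5306) = -55.42°.
Adding 360° brings this into [0°, 360°): 305°.

305°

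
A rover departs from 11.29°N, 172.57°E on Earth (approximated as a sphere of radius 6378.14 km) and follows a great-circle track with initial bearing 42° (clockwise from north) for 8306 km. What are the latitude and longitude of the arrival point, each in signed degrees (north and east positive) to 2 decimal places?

Angular distance δ = d/R = 8306/6378.14 = 1.30226 rad; initial bearing θ = 0.7330 rad.
sin φ₂ = sin φ₁ cos δ + cos φ₁ sin δ cos θ = (0.1958)(0.2653) + (0.9806)(0.9642)(0.7431) = 0.7546, so φ₂ = 48.99°.
Δλ = atan2(sin θ sin δ cos φ₁, cos δ − sin φ₁ sin φ₂) = atan2(0.6327, 0.1176) = 79.471°.
λ₂ = 172.570° + 79.471° = 252.04° → -107.96° after wrapping to (−180°, 180°].

48.99°, -107.96°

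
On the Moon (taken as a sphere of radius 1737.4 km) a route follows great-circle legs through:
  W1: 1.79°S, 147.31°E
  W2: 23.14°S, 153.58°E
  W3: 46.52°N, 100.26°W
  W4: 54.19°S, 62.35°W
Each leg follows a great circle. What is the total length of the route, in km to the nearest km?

Leg W1→W2: central angle 0.3874 rad, distance 673.2 km.
Leg W2→W3: central angle 2.0502 rad, distance 3562.0 km.
Leg W3→W4: central angle 1.8450 rad, distance 3205.5 km.
Total: 673.2 + 3562.0 + 3205.5 ≈ 7441 km.

7441 km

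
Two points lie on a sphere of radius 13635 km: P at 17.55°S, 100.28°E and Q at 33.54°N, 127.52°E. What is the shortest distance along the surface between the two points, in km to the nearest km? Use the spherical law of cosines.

With latitudes φ₁ = -17.550°, φ₂ = 33.540° and longitude difference Δλ = 27.240°:
cos c = sin φ₁ sin φ₂ + cos φ₁ cos φ₂ cos Δλ = (-0.3015)(0.5525) + (0.9535)(0.8335)(0.8891) = 0.53996,
so c = arccos(0.53996) = 1.00040 rad.
Distance = R·c = 13635 × 1.0004 ≈ 13640 km.

13640 km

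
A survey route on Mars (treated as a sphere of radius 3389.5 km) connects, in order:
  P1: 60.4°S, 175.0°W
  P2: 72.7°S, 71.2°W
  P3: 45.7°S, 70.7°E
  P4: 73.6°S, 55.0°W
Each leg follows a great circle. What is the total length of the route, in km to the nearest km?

8942 km

Leg P1→P2: central angle 0.6516 rad, distance 2208.6 km.
Leg P2→P3: central angle 1.0241 rad, distance 3471.2 km.
Leg P3→P4: central angle 0.9625 rad, distance 3262.3 km.
Total: 2208.6 + 3471.2 + 3262.3 ≈ 8942 km.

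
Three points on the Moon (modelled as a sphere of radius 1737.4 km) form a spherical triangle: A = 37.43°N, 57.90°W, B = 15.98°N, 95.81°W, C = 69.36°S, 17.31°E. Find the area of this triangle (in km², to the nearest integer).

3386345 km²

Side lengths (central angles): a = 1.9722, b = 2.0913, c = 0.6925 rad; semiperimeter s = 2.3780.
By l'Huilier's theorem, tan(E/4) = √[tan(s/2) tan((s−a)/2) tan((s−b)/2) tan((s−c)/2)], giving spherical excess E = 1.1218 rad.
Area = E·R² = 1.1218 × (1737.4)² ≈ 3386345 km².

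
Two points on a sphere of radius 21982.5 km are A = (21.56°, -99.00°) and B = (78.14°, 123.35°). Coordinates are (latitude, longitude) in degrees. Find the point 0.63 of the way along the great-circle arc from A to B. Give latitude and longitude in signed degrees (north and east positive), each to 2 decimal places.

69.14°, -116.44°

The central angle between A and B is δ = 1.3507 rad.
With f = 0.63, the slerp weights are sin((1−f)δ)/sin δ = 0.4910 and sin(fδ)/sin δ = 0.7705.
Weighted sum of the unit vectors: (0.4910)·(-0.1455,-0.9186,0.3675) + (0.7705)·(-0.1130,0.1717,0.9787) = (-0.1585, -0.3188, 0.9345).
Converting back: φ = atan2(z, √(x²+y²)) = 69.14°, λ = atan2(y, x) = -116.44°.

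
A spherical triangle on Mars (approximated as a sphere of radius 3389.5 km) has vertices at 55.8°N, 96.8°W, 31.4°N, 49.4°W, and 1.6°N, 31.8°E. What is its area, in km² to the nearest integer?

Side lengths (central angles): a = 1.4252, b = 1.9044, c = 0.7141 rad; semiperimeter s = 2.0219.
By l'Huilier's theorem, tan(E/4) = √[tan(s/2) tan((s−a)/2) tan((s−b)/2) tan((s−c)/2)], giving spherical excess E = 0.5904 rad.
Area = E·R² = 0.5904 × (3389.5)² ≈ 6783457 km².

6783457 km²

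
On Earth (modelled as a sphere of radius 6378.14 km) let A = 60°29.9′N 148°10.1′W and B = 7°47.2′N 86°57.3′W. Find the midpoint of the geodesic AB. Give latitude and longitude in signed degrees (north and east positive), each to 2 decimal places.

37.70°, -106.32°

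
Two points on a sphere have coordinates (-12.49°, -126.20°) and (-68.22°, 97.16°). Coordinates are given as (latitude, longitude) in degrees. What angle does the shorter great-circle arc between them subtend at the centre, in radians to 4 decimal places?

In radians: φ₁ = -0.2180, φ₂ = -1.1907, Δλ = -136.640° = -2.3848 rad.
Haversine: a = sin²(Δφ/2) + cos φ₁ cos φ₂ sin²(Δλ/2) = 0.2185 + (0.9763)(0.3710)(0.8635) = 0.53128.
Central angle c = 2·arcsin(√a) = 1.63339 rad.
So the angular separation is 1.6334 rad.

1.6334 rad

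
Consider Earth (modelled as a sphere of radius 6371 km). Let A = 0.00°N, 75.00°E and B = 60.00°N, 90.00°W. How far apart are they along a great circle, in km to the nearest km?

13219 km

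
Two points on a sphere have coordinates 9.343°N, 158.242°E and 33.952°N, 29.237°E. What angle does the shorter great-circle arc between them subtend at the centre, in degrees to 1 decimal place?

115.1°

With latitudes φ₁ = 9.343°, φ₂ = 33.952° and longitude difference Δλ = -129.005°:
cos c = sin φ₁ sin φ₂ + cos φ₁ cos φ₂ cos Δλ = (0.1623)(0.5585) + (0.9867)(0.8295)(-0.6294) = -0.42449,
so c = arccos(-0.42449) = 2.00919 rad.
So the angular separation is 115.1°.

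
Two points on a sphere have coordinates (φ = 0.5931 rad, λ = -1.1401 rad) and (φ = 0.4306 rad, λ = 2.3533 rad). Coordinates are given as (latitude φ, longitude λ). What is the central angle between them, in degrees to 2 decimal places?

118.30°

With latitudes φ₁ = 33.982°, φ₂ = 24.672° and longitude difference Δλ = -159.843°:
Haversine: a = sin²(Δφ/2) + cos φ₁ cos φ₂ sin²(Δλ/2) = 0.0066 + (0.8292)(0.9087)(0.9694) = 0.73703.
Central angle c = 2·arcsin(√a) = 2.06469 rad.
So the angular separation is 118.30°.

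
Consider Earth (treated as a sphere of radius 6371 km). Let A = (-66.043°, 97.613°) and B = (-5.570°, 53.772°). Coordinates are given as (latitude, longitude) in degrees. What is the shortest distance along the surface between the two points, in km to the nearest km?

7523 km

In radians: φ₁ = -1.1527, φ₂ = -0.0972, Δλ = -43.841° = -0.7652 rad.
cos c = sin φ₁ sin φ₂ + cos φ₁ cos φ₂ cos Δλ = (-0.9139)(-0.0971) + (0.4061)(0.9953)(0.7213) = 0.38019,
so c = arccos(0.38019) = 1.18080 rad.
Distance = R·c = 6371 × 1.1808 ≈ 7523 km.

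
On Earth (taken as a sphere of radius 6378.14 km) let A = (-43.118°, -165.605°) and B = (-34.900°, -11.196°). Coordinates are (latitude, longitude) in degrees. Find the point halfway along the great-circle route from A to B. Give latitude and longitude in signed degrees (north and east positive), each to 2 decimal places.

Central angle δ = 1.7202 rad. Interpolating on the sphere with fraction f = 0.5:
P = [sin((1−f)δ)·A + sin(fδ)·B] / sin δ = 0.7665·A + 0.7665·B in Cartesian coordinates,
giving P = (0.0747, -0.2611, -0.9624), i.e. latitude -74.24°, longitude -74.03°.

-74.24°, -74.03°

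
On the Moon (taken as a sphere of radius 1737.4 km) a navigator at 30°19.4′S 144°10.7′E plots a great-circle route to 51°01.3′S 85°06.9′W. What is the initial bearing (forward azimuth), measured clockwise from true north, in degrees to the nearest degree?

151°

Δλ = 130.707° = 2.2813 rad.
y = sin Δλ · cos φ₂ = (0.7581)(0.6290) = 0.4768
x = cos φ₁ sin φ₂ − sin φ₁ cos φ₂ cos Δλ = (0.8632)(-0.7774) − (-0.5049)(0.6290)(-0.6522) = -0.8782
θ = atan2(y, x) = 151.50°, so the bearing is 151°.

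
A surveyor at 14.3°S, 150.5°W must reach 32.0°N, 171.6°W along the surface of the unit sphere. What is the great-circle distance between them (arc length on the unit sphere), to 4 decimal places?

0.8818

With latitudes φ₁ = -14.300°, φ₂ = 32.000° and longitude difference Δλ = -21.100°:
cos c = sin φ₁ sin φ₂ + cos φ₁ cos φ₂ cos Δλ = (-0.2470)(0.5299) + (0.9690)(0.8480)(0.9330) = 0.63579,
so c = arccos(0.63579) = 0.88177 rad.
On the unit sphere the arc length equals the central angle: 0.8818.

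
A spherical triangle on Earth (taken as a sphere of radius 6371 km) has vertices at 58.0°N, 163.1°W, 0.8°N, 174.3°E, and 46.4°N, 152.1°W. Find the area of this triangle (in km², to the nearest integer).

Side lengths (central angles): a = 0.9466, b = 0.2335, c = 1.0460 rad; semiperimeter s = 1.1131.
By l'Huilier's theorem, tan(E/4) = √[tan(s/2) tan((s−a)/2) tan((s−b)/2) tan((s−c)/2)], giving spherical excess E = 0.1144 rad.
Area = E·R² = 0.1144 × (6371)² ≈ 4644709 km².

4644709 km²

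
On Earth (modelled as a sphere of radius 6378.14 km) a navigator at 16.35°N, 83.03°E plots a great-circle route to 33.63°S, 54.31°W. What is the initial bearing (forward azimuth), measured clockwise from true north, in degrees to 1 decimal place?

With φ₁ = 0.2854, φ₂ = -0.5870, Δλ = -2.3970 rad, the forward-azimuth formula gives
θ = atan2( sin Δλ cos φ₂ , cos φ₁ sin φ₂ − sin φ₁ cos φ₂ cos Δλ ) = atan2(-0.5642, -0.3591) = -122.47°.
Adding 360° brings this into [0°, 360°): 237.5°.

237.5°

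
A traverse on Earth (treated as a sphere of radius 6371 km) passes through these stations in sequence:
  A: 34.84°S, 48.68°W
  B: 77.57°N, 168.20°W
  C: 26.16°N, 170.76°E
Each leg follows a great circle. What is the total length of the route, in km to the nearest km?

20294 km

Leg A→B: central angle 2.2717 rad, distance 14473.3 km.
Leg B→C: central angle 0.9136 rad, distance 5820.8 km.
Total: 14473.3 + 5820.8 ≈ 20294 km.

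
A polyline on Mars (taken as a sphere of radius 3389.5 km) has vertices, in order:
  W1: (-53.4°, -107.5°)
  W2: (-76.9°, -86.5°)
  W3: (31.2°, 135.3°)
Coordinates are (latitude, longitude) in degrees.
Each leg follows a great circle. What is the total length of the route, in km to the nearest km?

9183 km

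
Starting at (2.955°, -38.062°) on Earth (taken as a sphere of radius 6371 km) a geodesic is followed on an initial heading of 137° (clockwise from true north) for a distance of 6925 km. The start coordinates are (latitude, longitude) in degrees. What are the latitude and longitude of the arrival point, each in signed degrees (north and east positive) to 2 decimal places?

Angular distance δ = d/R = 6925/6371 = 1.08696 rad; initial bearing θ = 2.3911 rad.
sin φ₂ = sin φ₁ cos δ + cos φ₁ sin δ cos θ = (0.0516)(0.4652) + (0.9987)(0.8852)(-0.7314) = -0.6226, so φ₂ = -38.50°.
Δλ = atan2(sin θ sin δ cos φ₁, cos δ − sin φ₁ sin φ₂) = atan2(0.6029, 0.4973) = 50.485°.
λ₂ = -38.062° + 50.485° = 12.42°.

-38.50°, 12.42°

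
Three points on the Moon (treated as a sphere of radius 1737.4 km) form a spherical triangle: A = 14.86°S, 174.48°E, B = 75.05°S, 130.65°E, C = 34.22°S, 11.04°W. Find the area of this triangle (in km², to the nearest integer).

Side lengths (central angles): a = 1.1854, b = 2.2801, c = 1.1289 rad; semiperimeter s = 2.2972.
By l'Huilier's theorem, tan(E/4) = √[tan(s/2) tan((s−a)/2) tan((s−b)/2) tan((s−c)/2)], giving spherical excess E = 0.3526 rad.
Area = E·R² = 0.3526 × (1737.4)² ≈ 1064433 km².

1064433 km²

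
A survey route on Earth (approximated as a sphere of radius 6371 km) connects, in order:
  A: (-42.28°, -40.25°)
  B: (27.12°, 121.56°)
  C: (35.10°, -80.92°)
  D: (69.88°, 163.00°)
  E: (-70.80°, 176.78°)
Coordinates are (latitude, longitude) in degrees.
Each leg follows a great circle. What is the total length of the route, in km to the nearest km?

53310 km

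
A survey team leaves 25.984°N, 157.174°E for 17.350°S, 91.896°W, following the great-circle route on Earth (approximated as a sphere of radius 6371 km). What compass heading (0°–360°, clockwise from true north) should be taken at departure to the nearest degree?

Δλ = 110.930° = 1.9361 rad.
y = sin Δλ · cos φ₂ = (0.9340)(0.9545) = 0.8915
x = cos φ₁ sin φ₂ − sin φ₁ cos φ₂ cos Δλ = (0.8989)(-0.2982) − (0.4381)(0.9545)(-0.3572) = -0.1187
θ = atan2(y, x) = 97.58°, so the bearing is 98°.

98°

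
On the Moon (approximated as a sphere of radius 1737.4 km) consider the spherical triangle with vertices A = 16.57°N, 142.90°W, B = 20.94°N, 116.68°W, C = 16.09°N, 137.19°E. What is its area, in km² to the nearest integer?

Side lengths (central angles): a = 1.7216, b = 1.3280, c = 0.4395 rad; semiperimeter s = 1.7446.
By l'Huilier's theorem, tan(E/4) = √[tan(s/2) tan((s−a)/2) tan((s−b)/2) tan((s−c)/2)], giving spherical excess E = 0.1877 rad.
Area = E·R² = 0.1877 × (1737.4)² ≈ 566632 km².

566632 km²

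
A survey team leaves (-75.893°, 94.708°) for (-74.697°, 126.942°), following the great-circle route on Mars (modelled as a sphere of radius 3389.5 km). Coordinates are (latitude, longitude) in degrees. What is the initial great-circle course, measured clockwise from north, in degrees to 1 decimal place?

Δλ = 32.234° = 0.5626 rad.
y = sin Δλ · cos φ₂ = (0.5334)(0.2639) = 0.1408
x = cos φ₁ sin φ₂ − sin φ₁ cos φ₂ cos Δλ = (0.2437)(-0.9645) − (-0.9698)(0.2639)(0.8459) = -0.0186
θ = atan2(y, x) = 97.52°, so the bearing is 97.5°.

97.5°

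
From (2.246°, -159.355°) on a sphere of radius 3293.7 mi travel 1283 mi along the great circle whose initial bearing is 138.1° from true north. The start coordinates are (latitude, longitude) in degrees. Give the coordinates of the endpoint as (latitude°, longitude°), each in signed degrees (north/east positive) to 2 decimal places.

Angular distance δ = d/R = 1283/3293.7 = 0.38953 rad; initial bearing θ = 2.4103 rad.
sin φ₂ = sin φ₁ cos δ + cos φ₁ sin δ cos θ = (0.0392)(0.9251) + (0.9992)(0.3798)(-0.7443) = -0.2462, so φ₂ = -14.25°.
Δλ = atan2(sin θ sin δ cos φ₁, cos δ − sin φ₁ sin φ₂) = atan2(0.2534, 0.9347) = 15.169°.
λ₂ = -159.355° + 15.169° = -144.19°.

-14.25°, -144.19°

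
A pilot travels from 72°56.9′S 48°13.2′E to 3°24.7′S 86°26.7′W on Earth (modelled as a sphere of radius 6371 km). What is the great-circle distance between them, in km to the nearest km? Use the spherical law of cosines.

Let φ₁ = -1.2732 rad, φ₂ = -0.0595 rad, and Δλ = -2.3503 rad.
cos c = sin φ₁ sin φ₂ + cos φ₁ cos φ₂ cos Δλ = (-0.9560)(-0.0595) + (0.2932)(0.9982)(-0.7030) = -0.14887,
so c = arccos(-0.14887) = 1.72022 rad.
Distance = R·c = 6371 × 1.7202 ≈ 10960 km.

10960 km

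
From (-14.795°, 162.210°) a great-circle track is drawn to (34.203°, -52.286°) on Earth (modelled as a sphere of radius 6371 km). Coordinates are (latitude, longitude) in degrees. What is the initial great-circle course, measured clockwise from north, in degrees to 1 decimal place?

Δλ = 145.504° = 2.5395 rad.
y = sin Δλ · cos φ₂ = (0.5663)(0.8271) = 0.4684
x = cos φ₁ sin φ₂ − sin φ₁ cos φ₂ cos Δλ = (0.9668)(0.5621) − (-0.2554)(0.8271)(-0.8242) = 0.3694
θ = atan2(y, x) = 51.74°, so the bearing is 51.7°.

51.7°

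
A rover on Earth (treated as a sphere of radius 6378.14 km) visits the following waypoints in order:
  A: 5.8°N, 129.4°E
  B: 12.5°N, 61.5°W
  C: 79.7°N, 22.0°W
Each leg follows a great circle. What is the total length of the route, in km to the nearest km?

25424 km

Leg A→B: central angle 2.7704 rad, distance 17670.1 km.
Leg B→C: central angle 1.2157 rad, distance 7754.1 km.
Total: 17670.1 + 7754.1 ≈ 25424 km.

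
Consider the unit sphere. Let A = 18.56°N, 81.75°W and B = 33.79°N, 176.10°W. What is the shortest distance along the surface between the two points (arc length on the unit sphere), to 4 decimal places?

1.4533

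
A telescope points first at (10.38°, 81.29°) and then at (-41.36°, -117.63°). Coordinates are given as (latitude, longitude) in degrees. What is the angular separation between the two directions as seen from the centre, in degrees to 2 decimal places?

144.83°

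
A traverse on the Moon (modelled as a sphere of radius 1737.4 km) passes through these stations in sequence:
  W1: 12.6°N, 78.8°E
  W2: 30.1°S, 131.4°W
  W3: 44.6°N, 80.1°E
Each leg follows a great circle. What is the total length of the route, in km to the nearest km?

Leg W1→W2: central angle 2.5665 rad, distance 4459.0 km.
Leg W2→W3: central angle 2.6412 rad, distance 4588.7 km.
Total: 4459.0 + 4588.7 ≈ 9048 km.

9048 km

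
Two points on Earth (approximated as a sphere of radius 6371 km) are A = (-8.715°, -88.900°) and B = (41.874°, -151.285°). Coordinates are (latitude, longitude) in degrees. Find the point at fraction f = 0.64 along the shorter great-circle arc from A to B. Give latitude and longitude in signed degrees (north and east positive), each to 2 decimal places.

26.41°, -123.67°

Central angle δ = 1.3284 rad. Interpolating on the sphere with fraction f = 0.64:
P = [sin((1−f)δ)·A + sin(fδ)·B] / sin δ = 0.4741·A + 0.7740·B in Cartesian coordinates,
giving P = (-0.4965, -0.7454, 0.4448), i.e. latitude 26.41°, longitude -123.67°.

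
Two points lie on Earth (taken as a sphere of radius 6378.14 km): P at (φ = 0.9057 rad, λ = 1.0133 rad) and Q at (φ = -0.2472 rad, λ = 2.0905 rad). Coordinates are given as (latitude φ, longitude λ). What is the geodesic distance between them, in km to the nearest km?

Let φ₁ = 0.9057 rad, φ₂ = -0.2472 rad, and Δλ = 1.0772 rad.
Haversine: a = sin²(Δφ/2) + cos φ₁ cos φ₂ sin²(Δλ/2) = 0.2971 + (0.6171)(0.9696)(0.2631) = 0.45451.
Central angle c = 2·arcsin(√a) = 1.47970 rad.
Distance = R·c = 6378.14 × 1.4797 ≈ 9438 km.

9438 km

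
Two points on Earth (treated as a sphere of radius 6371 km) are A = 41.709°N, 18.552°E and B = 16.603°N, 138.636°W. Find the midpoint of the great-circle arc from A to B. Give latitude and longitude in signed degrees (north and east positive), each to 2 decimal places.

67.40°, -91.66°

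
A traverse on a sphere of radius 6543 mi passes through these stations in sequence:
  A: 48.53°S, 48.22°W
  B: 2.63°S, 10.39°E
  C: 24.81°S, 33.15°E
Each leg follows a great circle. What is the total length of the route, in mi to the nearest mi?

Leg A→B: central angle 1.1821 rad, distance 7734.7 mi.
Leg B→C: central angle 0.5445 rad, distance 3562.5 mi.
Total: 7734.7 + 3562.5 ≈ 11297 mi.

11297 mi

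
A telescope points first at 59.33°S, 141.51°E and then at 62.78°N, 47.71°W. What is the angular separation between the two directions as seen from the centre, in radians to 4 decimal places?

In radians: φ₁ = -1.0355, φ₂ = 1.0957, Δλ = 170.780° = 2.9807 rad.
cos c = sin φ₁ sin φ₂ + cos φ₁ cos φ₂ cos Δλ = (-0.8601)(0.8893) + (0.5101)(0.4574)(-0.9871) = -0.99517,
so c = arccos(-0.99517) = 3.04330 rad.
So the angular separation is 3.0433 rad.

3.0433 rad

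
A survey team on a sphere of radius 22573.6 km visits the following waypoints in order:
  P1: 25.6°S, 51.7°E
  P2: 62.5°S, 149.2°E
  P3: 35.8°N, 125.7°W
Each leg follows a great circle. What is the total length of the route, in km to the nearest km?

74830 km

Leg P1→P2: central angle 1.2356 rad, distance 27893.0 km.
Leg P2→P3: central angle 2.0793 rad, distance 46937.4 km.
Total: 27893.0 + 46937.4 ≈ 74830 km.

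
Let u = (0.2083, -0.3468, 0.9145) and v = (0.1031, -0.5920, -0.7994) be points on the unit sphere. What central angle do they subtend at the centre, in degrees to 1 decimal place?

120.3°

u·v = -0.5043; |u| = 1.0000, |v| = 1.0001.
cos θ = (u·v)/(|u||v|) = -0.5042, so θ = 120.3°.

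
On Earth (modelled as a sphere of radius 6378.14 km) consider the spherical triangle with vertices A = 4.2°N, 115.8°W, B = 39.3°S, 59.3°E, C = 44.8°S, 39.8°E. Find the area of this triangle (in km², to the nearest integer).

Side lengths (central angles): a = 0.2695, b = 2.3407, c = 2.5241 rad; semiperimeter s = 2.5672.
By l'Huilier's theorem, tan(E/4) = √[tan(s/2) tan((s−a)/2) tan((s−b)/2) tan((s−c)/2)], giving spherical excess E = 0.5402 rad.
Area = E·R² = 0.5402 × (6378.14)² ≈ 21976403 km².

21976403 km²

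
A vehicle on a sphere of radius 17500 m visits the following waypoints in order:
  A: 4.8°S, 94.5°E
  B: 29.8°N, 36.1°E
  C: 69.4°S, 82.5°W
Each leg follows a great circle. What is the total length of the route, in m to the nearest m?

59067 m

Leg A→B: central angle 1.1467 rad, distance 20066.9 m.
Leg B→C: central angle 2.2286 rad, distance 38999.8 m.
Total: 20066.9 + 38999.8 ≈ 59067 m.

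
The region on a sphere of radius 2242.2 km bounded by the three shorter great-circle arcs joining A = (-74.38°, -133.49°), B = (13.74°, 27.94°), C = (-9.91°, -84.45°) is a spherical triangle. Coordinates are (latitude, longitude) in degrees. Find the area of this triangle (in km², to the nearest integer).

Side lengths (central angles): a = 1.9882, b = 1.2243, c = 2.0677 rad; semiperimeter s = 2.6401.
By l'Huilier's theorem, tan(E/4) = √[tan(s/2) tan((s−a)/2) tan((s−b)/2) tan((s−c)/2)], giving spherical excess E = 2.0918 rad.
Area = E·R² = 2.0918 × (2242.2)² ≈ 10516412 km².

10516412 km²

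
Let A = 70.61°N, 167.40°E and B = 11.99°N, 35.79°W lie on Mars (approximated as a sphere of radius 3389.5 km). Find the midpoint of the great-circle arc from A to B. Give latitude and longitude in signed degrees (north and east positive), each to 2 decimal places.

59.22°, -46.78°

Central angle δ = 1.6735 rad. Interpolating on the sphere with fraction f = 0.5:
P = [sin((1−f)δ)·A + sin(fδ)·B] / sin δ = 0.7464·A + 0.7464·B in Cartesian coordinates,
giving P = (0.3504, -0.3729, 0.8591), i.e. latitude 59.22°, longitude -46.78°.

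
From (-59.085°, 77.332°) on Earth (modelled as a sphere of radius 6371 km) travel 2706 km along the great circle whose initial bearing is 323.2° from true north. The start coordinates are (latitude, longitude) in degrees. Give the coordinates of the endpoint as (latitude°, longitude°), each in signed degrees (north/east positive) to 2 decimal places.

-37.75°, 59.14°

Angular distance δ = d/R = 2706/6371 = 0.42474 rad; initial bearing θ = 5.6409 rad.
sin φ₂ = sin φ₁ cos δ + cos φ₁ sin δ cos θ = (-0.8579)(0.9111) + (0.5138)(0.4121)(0.8007) = -0.6122, so φ₂ = -37.75°.
Δλ = atan2(sin θ sin δ cos φ₁, cos δ − sin φ₁ sin φ₂) = atan2(-0.1268, 0.3859) = -18.191°.
λ₂ = 77.332° − 18.191° = 59.14°.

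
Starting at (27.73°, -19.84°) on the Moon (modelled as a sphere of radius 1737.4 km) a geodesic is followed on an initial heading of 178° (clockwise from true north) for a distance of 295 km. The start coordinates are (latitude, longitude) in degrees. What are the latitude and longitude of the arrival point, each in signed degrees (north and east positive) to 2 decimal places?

Angular distance δ = d/R = 295/1737.4 = 0.16979 rad; initial bearing θ = 3.1067 rad.
sin φ₂ = sin φ₁ cos δ + cos φ₁ sin δ cos θ = (0.4653)(0.9856) + (0.8852)(0.1690)(-0.9994) = 0.3091, so φ₂ = 18.01°.
Δλ = atan2(sin θ sin δ cos φ₁, cos δ − sin φ₁ sin φ₂) = atan2(0.0052, 0.8418) = 0.355°.
λ₂ = -19.840° + 0.355° = -19.48°.

18.01°, -19.48°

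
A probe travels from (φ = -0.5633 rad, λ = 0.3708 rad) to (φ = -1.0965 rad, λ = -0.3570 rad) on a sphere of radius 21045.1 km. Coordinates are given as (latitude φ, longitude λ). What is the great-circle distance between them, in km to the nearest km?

With latitudes φ₁ = -32.275°, φ₂ = -62.825° and longitude difference Δλ = -41.700°:
cos c = sin φ₁ sin φ₂ + cos φ₁ cos φ₂ cos Δλ = (-0.5340)(-0.8896) + (0.8455)(0.4567)(0.7466) = 0.76335,
so c = arccos(0.76335) = 0.70231 rad.
Distance = R·c = 21045.1 × 0.7023 ≈ 14780 km.

14780 km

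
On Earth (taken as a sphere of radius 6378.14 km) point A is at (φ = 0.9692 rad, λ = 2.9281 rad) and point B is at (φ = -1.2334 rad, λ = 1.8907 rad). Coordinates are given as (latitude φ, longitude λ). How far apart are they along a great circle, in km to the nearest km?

14812 km

In radians: φ₁ = 0.9692, φ₂ = -1.2334, Δλ = -59.439° = -1.0374 rad.
Haversine: a = sin²(Δφ/2) + cos φ₁ cos φ₂ sin²(Δλ/2) = 0.7953 + (0.5660)(0.3310)(0.2458) = 0.84135.
Central angle c = 2·arcsin(√a) = 2.32224 rad.
Distance = R·c = 6378.14 × 2.3222 ≈ 14812 km.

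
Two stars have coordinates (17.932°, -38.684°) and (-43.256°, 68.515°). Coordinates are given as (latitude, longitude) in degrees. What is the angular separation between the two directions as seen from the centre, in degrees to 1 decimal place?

In radians: φ₁ = 0.3130, φ₂ = -0.7550, Δλ = 107.199° = 1.8710 rad.
Haversine: a = sin²(Δφ/2) + cos φ₁ cos φ₂ sin²(Δλ/2) = 0.2590 + (0.9514)(0.7283)(0.6478) = 0.70794.
Central angle c = 2·arcsin(√a) = 1.99970 rad.
So the angular separation is 114.6°.

114.6°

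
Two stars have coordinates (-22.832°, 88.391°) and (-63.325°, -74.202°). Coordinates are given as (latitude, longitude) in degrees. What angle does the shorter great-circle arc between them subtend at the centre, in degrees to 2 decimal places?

92.76°

In radians: φ₁ = -0.3985, φ₂ = -1.1052, Δλ = -162.593° = -2.8378 rad.
cos c = sin φ₁ sin φ₂ + cos φ₁ cos φ₂ cos Δλ = (-0.3880)(-0.8936) + (0.9216)(0.4489)(-0.9542) = -0.04807,
so c = arccos(-0.04807) = 1.61889 rad.
So the angular separation is 92.76°.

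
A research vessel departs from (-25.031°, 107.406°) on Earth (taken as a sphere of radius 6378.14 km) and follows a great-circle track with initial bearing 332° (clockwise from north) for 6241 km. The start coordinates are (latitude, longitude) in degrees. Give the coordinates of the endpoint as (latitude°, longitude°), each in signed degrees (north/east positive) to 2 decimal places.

Angular distance δ = d/R = 6241/6378.14 = 0.97850 rad; initial bearing θ = 5.7945 rad.
sin φ₂ = sin φ₁ cos δ + cos φ₁ sin δ cos θ = (-0.4231)(0.5583) + (0.9061)(0.8297)(0.8829) = 0.4275, so φ₂ = 25.31°.
Δλ = atan2(sin θ sin δ cos φ₁, cos δ − sin φ₁ sin φ₂) = atan2(-0.3529, 0.7392) = -25.523°.
λ₂ = 107.406° − 25.523° = 81.88°.

25.31°, 81.88°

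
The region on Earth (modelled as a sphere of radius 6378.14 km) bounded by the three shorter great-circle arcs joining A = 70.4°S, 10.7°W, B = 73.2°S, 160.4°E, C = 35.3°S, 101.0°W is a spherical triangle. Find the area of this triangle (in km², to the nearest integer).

Side lengths (central angles): a = 1.0264, b = 0.9969, c = 0.6333 rad; semiperimeter s = 1.3283.
By l'Huilier's theorem, tan(E/4) = √[tan(s/2) tan((s−a)/2) tan((s−b)/2) tan((s−c)/2)], giving spherical excess E = 0.3389 rad.
Area = E·R² = 0.3389 × (6378.14)² ≈ 13785946 km².

13785946 km²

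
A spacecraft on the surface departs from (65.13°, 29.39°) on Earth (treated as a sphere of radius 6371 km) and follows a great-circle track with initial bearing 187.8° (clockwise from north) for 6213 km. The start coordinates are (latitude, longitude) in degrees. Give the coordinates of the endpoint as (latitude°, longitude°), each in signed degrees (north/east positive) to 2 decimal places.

9.44°, 22.85°

Angular distance δ = d/R = 6213/6371 = 0.97520 rad; initial bearing θ = 3.2777 rad.
sin φ₂ = sin φ₁ cos δ + cos φ₁ sin δ cos θ = (0.9073)(0.5610) + (0.4206)(0.8278)(-0.9907) = 0.1641, so φ₂ = 9.44°.
Δλ = atan2(sin θ sin δ cos φ₁, cos δ − sin φ₁ sin φ₂) = atan2(-0.0472, 0.4122) = -6.540°.
λ₂ = 29.390° − 6.540° = 22.85°.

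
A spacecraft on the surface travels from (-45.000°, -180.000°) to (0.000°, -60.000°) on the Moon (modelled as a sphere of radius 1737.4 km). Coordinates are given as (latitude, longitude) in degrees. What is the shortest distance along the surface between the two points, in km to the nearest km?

3357 km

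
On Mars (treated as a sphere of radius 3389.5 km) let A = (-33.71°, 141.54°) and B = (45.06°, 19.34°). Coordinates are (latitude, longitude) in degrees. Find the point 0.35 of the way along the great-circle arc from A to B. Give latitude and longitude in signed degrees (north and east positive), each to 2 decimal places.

-2.83°, 103.21°

Central angle δ = 2.3546 rad. Interpolating on the sphere with fraction f = 0.35:
P = [sin((1−f)δ)·A + sin(fδ)·B] / sin δ = 1.4108·A + 1.0363·B in Cartesian coordinates,
giving P = (-0.2283, 0.9723, -0.0494), i.e. latitude -2.83°, longitude 103.21°.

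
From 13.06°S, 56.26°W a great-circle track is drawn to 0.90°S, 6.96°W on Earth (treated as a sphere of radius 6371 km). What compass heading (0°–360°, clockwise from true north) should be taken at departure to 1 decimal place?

80.1°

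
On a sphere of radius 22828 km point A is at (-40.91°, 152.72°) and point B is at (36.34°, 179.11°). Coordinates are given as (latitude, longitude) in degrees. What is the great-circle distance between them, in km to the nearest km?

Let φ₁ = -0.7140 rad, φ₂ = 0.6343 rad, and Δλ = 0.4606 rad.
cos c = sin φ₁ sin φ₂ + cos φ₁ cos φ₂ cos Δλ = (-0.6549)(0.5926) + (0.7557)(0.8055)(0.8958) = 0.15726,
so c = arccos(0.15726) = 1.41288 rad.
Distance = R·c = 22828 × 1.4129 ≈ 32253 km.

32253 km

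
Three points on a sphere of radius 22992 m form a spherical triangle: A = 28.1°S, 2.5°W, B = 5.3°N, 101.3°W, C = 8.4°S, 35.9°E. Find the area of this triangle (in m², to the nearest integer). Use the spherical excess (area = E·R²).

292968571 m²

Side lengths (central angles): a = 2.3983, b = 0.7186, c = 1.7496 rad; semiperimeter s = 2.4333.
By l'Huilier's theorem, tan(E/4) = √[tan(s/2) tan((s−a)/2) tan((s−b)/2) tan((s−c)/2)], giving spherical excess E = 0.5542 rad.
Area = E·R² = 0.5542 × (22992)² ≈ 292968571 m².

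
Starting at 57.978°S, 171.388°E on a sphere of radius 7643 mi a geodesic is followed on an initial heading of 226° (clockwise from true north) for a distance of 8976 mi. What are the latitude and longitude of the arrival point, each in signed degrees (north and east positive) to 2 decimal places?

-41.85°, 54.36°

Angular distance δ = d/R = 8976/7643 = 1.17441 rad; initial bearing θ = 3.9444 rad.
sin φ₂ = sin φ₁ cos δ + cos φ₁ sin δ cos θ = (-0.8478)(0.3861) + (0.5302)(0.9225)(-0.6947) = -0.6671, so φ₂ = -41.85°.
Δλ = atan2(sin θ sin δ cos φ₁, cos δ − sin φ₁ sin φ₂) = atan2(-0.3519, -0.1795) = -117.032°.
λ₂ = 171.388° − 117.032° = 54.36°.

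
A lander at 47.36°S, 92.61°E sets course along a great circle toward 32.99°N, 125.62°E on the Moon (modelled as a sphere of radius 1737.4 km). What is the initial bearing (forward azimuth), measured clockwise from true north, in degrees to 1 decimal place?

27.3°

With φ₁ = -0.8266, φ₂ = 0.5758, Δλ = 0.5761 rad, the forward-azimuth formula gives
θ = atan2( sin Δλ cos φ₂ , cos φ₁ sin φ₂ − sin φ₁ cos φ₂ cos Δλ ) = atan2(0.4569, 0.8862) = 27.28°.
So the initial bearing is 27.3°.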